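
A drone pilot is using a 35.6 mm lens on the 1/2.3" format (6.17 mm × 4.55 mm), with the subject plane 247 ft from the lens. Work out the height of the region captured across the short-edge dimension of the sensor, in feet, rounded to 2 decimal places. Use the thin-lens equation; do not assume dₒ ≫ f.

31.55 ft

dₒ: 247 ft × 304.8 mm/ft = 75285.60 mm.
Similar triangles through the lens centre give W/dₒ = h/dᵢ; with 1/f = 1/dₒ + 1/dᵢ this gives W = h·(dₒ − f)/f.
W = 4.55 mm × (75285.6 − 35.6) / 35.6 = 4.55 × 2113.7640 ≈ 9617.626 mm = 9617.626/304.8 ft = 31.5539 ft.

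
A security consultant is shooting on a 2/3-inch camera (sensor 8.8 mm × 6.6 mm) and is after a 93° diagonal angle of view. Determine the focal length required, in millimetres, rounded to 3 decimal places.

Sensor diagonal = √(8.8² + 6.6²) = √121.0000 ≈ 11.0000 mm.
From α = 2·arctan(d/2f) we get f = d / (2·tan(α/2)).
With d = 11.0000 mm and α/2 = 46.5°, tan(α/2) ≈ 1.05378, so f ≈ 11.0000 / 2.10756 ≈ 5.2193 mm.

5.219 mm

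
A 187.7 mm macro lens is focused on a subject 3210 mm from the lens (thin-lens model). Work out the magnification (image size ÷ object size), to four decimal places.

0.0621×

Thin lens: 1/f = 1/dₒ + 1/dᵢ → 1/dᵢ = 1/187.7 − 1/3210 = 0.0050161 mm⁻¹, so dᵢ ≈ 199.3571 mm.
Magnification m = dᵢ/dₒ = 199.3571/3210 ≈ 0.06211.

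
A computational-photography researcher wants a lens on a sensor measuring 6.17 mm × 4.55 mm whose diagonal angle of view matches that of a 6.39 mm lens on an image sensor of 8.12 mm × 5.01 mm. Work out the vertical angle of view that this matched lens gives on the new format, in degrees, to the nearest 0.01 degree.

47.80°

Sensor diagonal = √(8.12² + 5.01²) = √91.0345 ≈ 9.5412 mm.
Sensor diagonal = √(6.17² + 4.55²) = √58.7714 ≈ 7.6663 mm.
Equal diagonal AOV ⇒ f₂ = f₁ · 7.6663/9.5412 = 6.39 × 0.80349 ≈ 5.1343 mm.
Vertical AOV on the new format = 2·arctan(4.55 / (2 × 5.1343)) = 2·arctan(0.44310) ≈ 47.7961°.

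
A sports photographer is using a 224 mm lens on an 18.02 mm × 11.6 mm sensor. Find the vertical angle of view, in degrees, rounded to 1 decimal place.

3.0°

Angle of view α = 2·arctan(h/2f) with h = 11.6 mm and f = 224 mm.
h/2f = 0.02589; arctan(0.02589) ≈ 1.4832°, so α ≈ 2.9664°.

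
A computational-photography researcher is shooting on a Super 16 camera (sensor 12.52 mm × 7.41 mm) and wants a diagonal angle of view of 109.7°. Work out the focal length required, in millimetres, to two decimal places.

5.12 mm

Sensor diagonal = √(12.52² + 7.41²) = √211.6585 ≈ 14.5485 mm.
From α = 2·arctan(d/2f) we get f = d / (2·tan(α/2)).
With d = 14.5485 mm and α/2 = 54.85°, tan(α/2) ≈ 1.42022, so f ≈ 14.5485 / 2.84044 ≈ 5.1219 mm.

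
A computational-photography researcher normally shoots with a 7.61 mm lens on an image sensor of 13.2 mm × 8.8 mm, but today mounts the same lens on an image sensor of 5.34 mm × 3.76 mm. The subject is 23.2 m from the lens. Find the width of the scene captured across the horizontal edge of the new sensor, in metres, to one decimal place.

16.3 m

The focal length stays 7.61 mm; the relevant sensor dimension is now w = 5.34 mm. Object distance dₒ = 23.2 m = 23200 mm.
Thin-lens field width W = w·(dₒ − f)/f = 5.34 × (23200 − 7.61)/7.61 ≈ 16274.292 mm = 16.2743 m.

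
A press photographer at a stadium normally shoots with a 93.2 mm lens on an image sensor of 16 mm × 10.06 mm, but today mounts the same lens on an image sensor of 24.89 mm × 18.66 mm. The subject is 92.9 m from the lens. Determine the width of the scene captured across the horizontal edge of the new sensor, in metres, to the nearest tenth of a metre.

24.8 m

The focal length stays 93.2 mm; the relevant sensor dimension is now w = 24.89 mm. Object distance dₒ = 92.9 m = 92900 mm.
Thin-lens field width W = w·(dₒ − f)/f = 24.89 × (92900 − 93.2)/93.2 ≈ 24784.992 mm = 24.785 m.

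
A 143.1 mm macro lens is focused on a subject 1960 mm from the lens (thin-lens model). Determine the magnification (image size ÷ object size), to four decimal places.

0.0788×

Thin lens: 1/f = 1/dₒ + 1/dᵢ → 1/dᵢ = 1/143.1 − 1/1960 = 0.0064779 mm⁻¹, so dᵢ ≈ 154.3706 mm.
Magnification m = dᵢ/dₒ = 154.3706/1960 ≈ 0.07876.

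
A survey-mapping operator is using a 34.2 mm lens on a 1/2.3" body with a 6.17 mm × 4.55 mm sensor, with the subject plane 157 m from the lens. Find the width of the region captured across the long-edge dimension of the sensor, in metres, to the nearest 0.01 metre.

28.32 m

dₒ: 157 m = 157000 mm.
Similar triangles through the lens centre give W/dₒ = w/dᵢ; with 1/f = 1/dₒ + 1/dᵢ this gives W = w·(dₒ − f)/f.
W = 6.17 mm × (157000 − 34.2) / 34.2 = 6.17 × 4589.6433 ≈ 28318.099 mm = 28.3181 m.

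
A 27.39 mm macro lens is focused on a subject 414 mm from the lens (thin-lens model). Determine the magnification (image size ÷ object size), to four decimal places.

0.0708×

Thin lens: 1/f = 1/dₒ + 1/dᵢ → 1/dᵢ = 1/27.39 − 1/414 = 0.0340942 mm⁻¹, so dᵢ ≈ 29.3305 mm.
Magnification m = dᵢ/dₒ = 29.3305/414 ≈ 0.07085.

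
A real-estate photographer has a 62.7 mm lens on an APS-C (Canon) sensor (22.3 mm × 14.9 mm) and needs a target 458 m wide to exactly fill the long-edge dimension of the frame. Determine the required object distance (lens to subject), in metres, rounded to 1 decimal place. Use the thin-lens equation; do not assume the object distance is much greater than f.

W: 458 m = 458000 mm.
Magnification m = w/W = dᵢ/dₒ; combined with 1/f = 1/dₒ + 1/dᵢ this gives dₒ = f·(1 + W/w).
dₒ = 62.7 mm × (1 + 458000/22.3) = 62.7 × 20539.1166 ≈ 1287802.610 mm = 1287.8 m.

1287.8 m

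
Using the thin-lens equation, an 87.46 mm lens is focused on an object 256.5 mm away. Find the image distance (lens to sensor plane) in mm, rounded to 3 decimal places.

1/dᵢ = 1/f − 1/dₒ = 1/87.46 − 1/256.5 = 0.0075352 mm⁻¹.
dᵢ = 1/0.0075352 ≈ 132.7111 mm.

132.711 mm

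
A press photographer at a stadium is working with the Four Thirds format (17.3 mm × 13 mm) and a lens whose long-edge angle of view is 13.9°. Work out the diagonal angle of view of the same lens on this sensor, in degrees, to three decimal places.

17.339°

From the long-edge AOV: f = 17.3 / (2·tan(6.95°)) = 17.3 / 0.24380 ≈ 70.9605 mm.
Sensor diagonal = √(17.3² + 13²) = √468.2900 ≈ 21.6400 mm.
Diagonal AOV = 2·arctan(21.6400 / (2 × 70.9605)) = 2·arctan(0.15248) ≈ 17.3393°.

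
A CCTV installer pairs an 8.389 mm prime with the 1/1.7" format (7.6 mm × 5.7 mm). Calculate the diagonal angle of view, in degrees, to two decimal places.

Sensor diagonal = √(7.6² + 5.7²) = √90.2500 ≈ 9.5000 mm.
Angle of view α = 2·arctan(d/2f) with d = 9.5000 mm and f = 8.389 mm.
d/2f = 0.56622; arctan(0.56622) ≈ 29.5193°, so α ≈ 59.0386°.

59.04°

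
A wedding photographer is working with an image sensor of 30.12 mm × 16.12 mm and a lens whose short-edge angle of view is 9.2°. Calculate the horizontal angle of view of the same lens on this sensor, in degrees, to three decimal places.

17.099°

From the short-edge AOV: f = 16.12 / (2·tan(4.6°)) = 16.12 / 0.16092 ≈ 100.1764 mm.
Horizontal AOV = 2·arctan(30.12 / (2 × 100.1764)) = 2·arctan(0.15033) ≈ 17.0991°.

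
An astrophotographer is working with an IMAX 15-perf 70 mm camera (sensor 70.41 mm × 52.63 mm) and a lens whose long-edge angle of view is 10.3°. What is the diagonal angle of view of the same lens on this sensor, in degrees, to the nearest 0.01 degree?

12.84°

From the long-edge AOV: f = 70.41 / (2·tan(5.15°)) = 70.41 / 0.18025 ≈ 390.6141 mm.
Sensor diagonal = √(70.41² + 52.63²) = √7727.4850 ≈ 87.9061 mm.
Diagonal AOV = 2·arctan(87.9061 / (2 × 390.6141)) = 2·arctan(0.11252) ≈ 12.8402°.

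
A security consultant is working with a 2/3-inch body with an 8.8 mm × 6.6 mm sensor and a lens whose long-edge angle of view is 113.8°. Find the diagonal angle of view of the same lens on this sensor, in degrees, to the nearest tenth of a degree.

From the long-edge AOV: f = 8.8 / (2·tan(56.9°)) = 8.8 / 3.06799 ≈ 2.8683 mm.
Sensor diagonal = √(8.8² + 6.6²) = √121.0000 ≈ 11.0000 mm.
Diagonal AOV = 2·arctan(11.0000 / (2 × 2.8683)) = 2·arctan(1.91750) ≈ 124.9147°.

124.9°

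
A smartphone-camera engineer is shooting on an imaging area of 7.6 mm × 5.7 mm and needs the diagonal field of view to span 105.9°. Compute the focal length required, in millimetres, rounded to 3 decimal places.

Sensor diagonal = √(7.6² + 5.7²) = √90.2500 ≈ 9.5000 mm.
From α = 2·arctan(d/2f) we get f = d / (2·tan(α/2)).
With d = 9.5000 mm and α/2 = 52.95°, tan(α/2) ≈ 1.32464, so f ≈ 9.5000 / 2.64928 ≈ 3.5859 mm.

3.586 mm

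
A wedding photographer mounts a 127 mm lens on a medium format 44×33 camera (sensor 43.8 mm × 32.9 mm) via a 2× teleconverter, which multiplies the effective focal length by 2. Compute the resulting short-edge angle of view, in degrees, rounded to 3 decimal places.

7.411°

Effective focal length f = 127 × 2 = 254 mm.
α = 2·arctan(32.9 / (2 × 254)) = 2·arctan(0.06476) ≈ 7.4110°.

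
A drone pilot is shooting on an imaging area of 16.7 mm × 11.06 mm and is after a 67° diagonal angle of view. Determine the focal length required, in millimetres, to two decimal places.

15.13 mm

Sensor diagonal = √(16.7² + 11.06²) = √401.2136 ≈ 20.0303 mm.
From α = 2·arctan(d/2f) we get f = d / (2·tan(α/2)).
With d = 20.0303 mm and α/2 = 33.5°, tan(α/2) ≈ 0.66189, so f ≈ 20.0303 / 1.32377 ≈ 15.1313 mm.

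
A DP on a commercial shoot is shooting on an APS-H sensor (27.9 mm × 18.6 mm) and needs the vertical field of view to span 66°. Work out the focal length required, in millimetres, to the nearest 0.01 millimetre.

From α = 2·arctan(h/2f) we get f = h / (2·tan(α/2)).
With h = 18.6 mm and α/2 = 33°, tan(α/2) ≈ 0.64941, so f ≈ 18.6 / 1.29882 ≈ 14.3207 mm.

14.32 mm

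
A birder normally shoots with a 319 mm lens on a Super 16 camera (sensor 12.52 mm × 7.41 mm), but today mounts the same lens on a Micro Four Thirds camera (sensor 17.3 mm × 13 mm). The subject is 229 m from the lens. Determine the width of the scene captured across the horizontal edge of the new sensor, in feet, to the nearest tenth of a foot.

40.7 ft

The focal length stays 319 mm; the relevant sensor dimension is now w = 17.3 mm. Object distance dₒ = 229 m = 229000 mm.
Thin-lens field width W = w·(dₒ − f)/f = 17.3 × (229000 − 319)/319 ≈ 12401.822 mm = 12401.822/304.8 ft = 40.6884 ft.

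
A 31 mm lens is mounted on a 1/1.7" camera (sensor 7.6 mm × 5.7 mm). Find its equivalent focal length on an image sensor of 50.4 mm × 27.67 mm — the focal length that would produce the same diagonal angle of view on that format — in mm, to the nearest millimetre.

188 mm

Sensor diagonal = √(7.6² + 5.7²) = √90.2500 ≈ 9.5000 mm.
Sensor diagonal = √(50.4² + 27.67²) = √3305.7889 ≈ 57.4960 mm.
Equal angle of view means equal diagonal/f ratio, so f₂ = f₁ · (diagonal₂/diagonal₁) = 31 × 57.4960/9.5000.
f₂ = 31 × 6.05221 ≈ 187.618 mm.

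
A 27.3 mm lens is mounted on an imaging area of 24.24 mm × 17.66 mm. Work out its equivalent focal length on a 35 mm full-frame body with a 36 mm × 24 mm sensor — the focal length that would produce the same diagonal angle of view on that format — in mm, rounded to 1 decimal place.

39.4 mm

Sensor diagonal = √(24.24² + 17.66²) = √899.4532 ≈ 29.9909 mm.
Sensor diagonal = √(36² + 24²) = √1872.0000 ≈ 43.2666 mm.
Equal angle of view means equal diagonal/f ratio, so f₂ = f₁ · (diagonal₂/diagonal₁) = 27.3 × 43.2666/29.9909.
f₂ = 27.3 × 1.44266 ≈ 39.385 mm.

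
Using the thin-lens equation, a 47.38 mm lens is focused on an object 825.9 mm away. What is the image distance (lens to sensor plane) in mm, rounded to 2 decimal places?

50.26 mm

1/dᵢ = 1/f − 1/dₒ = 1/47.38 − 1/825.9 = 0.0198952 mm⁻¹.
dᵢ = 1/0.0198952 ≈ 50.2635 mm.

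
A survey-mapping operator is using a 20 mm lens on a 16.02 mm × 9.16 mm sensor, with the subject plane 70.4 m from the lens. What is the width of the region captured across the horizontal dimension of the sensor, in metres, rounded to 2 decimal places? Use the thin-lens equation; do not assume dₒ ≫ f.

56.37 m

dₒ: 70.4 m = 70400 mm.
Similar triangles through the lens centre give W/dₒ = w/dᵢ; with 1/f = 1/dₒ + 1/dᵢ this gives W = w·(dₒ − f)/f.
W = 16.02 mm × (70400 − 20) / 20 = 16.02 × 3519.0000 ≈ 56374.380 mm = 56.3744 m.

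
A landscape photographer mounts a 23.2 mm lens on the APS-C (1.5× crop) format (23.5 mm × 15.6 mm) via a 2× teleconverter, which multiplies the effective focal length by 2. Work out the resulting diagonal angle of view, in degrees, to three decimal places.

33.813°

Effective focal length f = 23.2 × 2 = 46.4 mm.
Sensor diagonal = √(23.5² + 15.6²) = √795.6100 ≈ 28.2066 mm.
α = 2·arctan(28.207 / (2 × 46.4)) = 2·arctan(0.30395) ≈ 33.8133°.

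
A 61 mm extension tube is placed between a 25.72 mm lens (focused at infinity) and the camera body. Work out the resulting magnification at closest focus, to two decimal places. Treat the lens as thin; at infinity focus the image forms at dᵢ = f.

2.37×

The tube moves the image plane from f to f + e, so dᵢ = 25.72 + 61 = 86.72 mm. Focus is achieved when 1/f = 1/dₒ + 1/dᵢ, giving dₒ = 1/(1/f − 1/(f+e)).
Magnification m = dᵢ/dₒ = (f+e)·(1/f − 1/(f+e)) = e/f = 61/25.72 ≈ 2.3717.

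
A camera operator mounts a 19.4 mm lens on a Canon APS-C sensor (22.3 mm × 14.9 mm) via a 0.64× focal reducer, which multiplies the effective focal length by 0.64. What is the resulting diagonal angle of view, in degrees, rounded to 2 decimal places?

Effective focal length f = 19.4 × 0.64 = 12.416 mm.
Sensor diagonal = √(22.3² + 14.9²) = √719.3000 ≈ 26.8198 mm.
α = 2·arctan(26.820 / (2 × 12.416)) = 2·arctan(1.08005) ≈ 94.4078°.

94.41°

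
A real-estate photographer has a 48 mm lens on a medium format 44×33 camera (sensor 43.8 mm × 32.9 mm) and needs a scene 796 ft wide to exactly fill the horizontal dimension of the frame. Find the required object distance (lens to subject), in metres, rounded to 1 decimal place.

W: 796 ft × 304.8 mm/ft = 242620.79 mm.
Magnification m = w/W = dᵢ/dₒ; combined with 1/f = 1/dₒ + 1/dᵢ this gives dₒ = f·(1 + W/w).
dₒ = 48 mm × (1 + 242621/43.8) = 48 × 5540.2875 ≈ 265933.800 mm = 265.934 m.

265.9 m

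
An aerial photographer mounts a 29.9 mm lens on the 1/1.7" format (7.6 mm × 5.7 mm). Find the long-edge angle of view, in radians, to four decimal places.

Angle of view α = 2·arctan(w/2f) with w = 7.6 mm and f = 29.9 mm.
w/2f = 0.12709; arctan(0.12709) ≈ 0.1264 rad, so α ≈ 0.2528 rad.

0.2528 rad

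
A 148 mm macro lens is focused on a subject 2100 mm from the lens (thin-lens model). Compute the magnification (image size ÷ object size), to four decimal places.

0.0758×

Thin lens: 1/f = 1/dₒ + 1/dᵢ → 1/dᵢ = 1/148 − 1/2100 = 0.0062806 mm⁻¹, so dᵢ ≈ 159.2213 mm.
Magnification m = dᵢ/dₒ = 159.2213/2100 ≈ 0.07582.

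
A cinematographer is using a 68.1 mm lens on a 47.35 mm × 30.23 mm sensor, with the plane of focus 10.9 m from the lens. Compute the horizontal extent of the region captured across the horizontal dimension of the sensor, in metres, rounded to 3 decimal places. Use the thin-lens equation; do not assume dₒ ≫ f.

dₒ: 10.9 m = 10900 mm.
Similar triangles through the lens centre give W/dₒ = w/dᵢ; with 1/f = 1/dₒ + 1/dᵢ this gives W = w·(dₒ − f)/f.
W = 47.35 mm × (10900 − 68.1) / 68.1 = 47.35 × 159.0587 ≈ 7531.431 mm = 7.53143 m.

7.531 m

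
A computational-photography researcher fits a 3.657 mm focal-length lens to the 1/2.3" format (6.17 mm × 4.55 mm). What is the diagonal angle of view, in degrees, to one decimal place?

92.7°

Sensor diagonal = √(6.17² + 4.55²) = √58.7714 ≈ 7.6663 mm.
Angle of view α = 2·arctan(d/2f) with d = 7.6663 mm and f = 3.657 mm.
d/2f = 1.04816; arctan(1.04816) ≈ 46.3470°, so α ≈ 92.6940°.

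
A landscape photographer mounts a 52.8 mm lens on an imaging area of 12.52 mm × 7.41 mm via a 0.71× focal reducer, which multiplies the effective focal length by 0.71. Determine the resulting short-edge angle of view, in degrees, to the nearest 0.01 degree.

Effective focal length f = 52.8 × 0.71 = 37.488 mm.
α = 2·arctan(7.41 / (2 × 37.488)) = 2·arctan(0.09883) ≈ 11.2886°.

11.29°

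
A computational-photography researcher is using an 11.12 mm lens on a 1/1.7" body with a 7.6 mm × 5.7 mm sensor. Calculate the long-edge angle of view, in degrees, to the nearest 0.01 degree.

Angle of view α = 2·arctan(w/2f) with w = 7.6 mm and f = 11.12 mm.
w/2f = 0.34173; arctan(0.34173) ≈ 18.8667°, so α ≈ 37.7333°.

37.73°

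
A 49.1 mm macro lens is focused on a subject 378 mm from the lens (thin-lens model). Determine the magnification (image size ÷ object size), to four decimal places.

0.1493×

Thin lens: 1/f = 1/dₒ + 1/dᵢ → 1/dᵢ = 1/49.1 − 1/378 = 0.0177211 mm⁻¹, so dᵢ ≈ 56.4299 mm.
Magnification m = dᵢ/dₒ = 56.4299/378 ≈ 0.14929.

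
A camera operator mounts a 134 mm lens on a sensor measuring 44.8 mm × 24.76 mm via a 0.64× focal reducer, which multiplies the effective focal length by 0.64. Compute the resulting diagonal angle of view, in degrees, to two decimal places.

33.23°

Effective focal length f = 134 × 0.64 = 85.76 mm.
Sensor diagonal = √(44.8² + 24.76²) = √2620.0976 ≈ 51.1869 mm.
α = 2·arctan(51.187 / (2 × 85.76)) = 2·arctan(0.29843) ≈ 33.2335°.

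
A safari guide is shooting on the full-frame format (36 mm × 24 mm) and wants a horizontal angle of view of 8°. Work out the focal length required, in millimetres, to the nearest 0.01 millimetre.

From α = 2·arctan(w/2f) we get f = w / (2·tan(α/2)).
With w = 36 mm and α/2 = 4°, tan(α/2) ≈ 0.06993, so f ≈ 36 / 0.13985 ≈ 257.4120 mm.

257.41 mm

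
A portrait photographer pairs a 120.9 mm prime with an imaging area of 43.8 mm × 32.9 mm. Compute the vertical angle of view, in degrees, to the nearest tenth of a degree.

Angle of view α = 2·arctan(h/2f) with h = 32.9 mm and f = 120.9 mm.
h/2f = 0.13606; arctan(0.13606) ≈ 7.7482°, so α ≈ 15.4965°.

15.5°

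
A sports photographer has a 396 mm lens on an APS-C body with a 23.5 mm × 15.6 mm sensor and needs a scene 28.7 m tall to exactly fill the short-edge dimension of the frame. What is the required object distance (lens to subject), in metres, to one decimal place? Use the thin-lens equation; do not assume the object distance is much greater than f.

W: 28.7 m = 28700 mm.
Magnification m = h/W = dᵢ/dₒ; combined with 1/f = 1/dₒ + 1/dᵢ this gives dₒ = f·(1 + W/h).
dₒ = 396 mm × (1 + 28700/15.6) = 396 × 1840.7436 ≈ 728934.462 mm = 728.934 m.

728.9 m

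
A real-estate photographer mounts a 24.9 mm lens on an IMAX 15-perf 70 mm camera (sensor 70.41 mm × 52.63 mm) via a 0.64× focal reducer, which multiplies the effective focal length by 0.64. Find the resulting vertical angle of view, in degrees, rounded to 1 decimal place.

Effective focal length f = 24.9 × 0.64 = 15.936 mm.
α = 2·arctan(52.63 / (2 × 15.936)) = 2·arctan(1.65129) ≈ 117.6030°.

117.6°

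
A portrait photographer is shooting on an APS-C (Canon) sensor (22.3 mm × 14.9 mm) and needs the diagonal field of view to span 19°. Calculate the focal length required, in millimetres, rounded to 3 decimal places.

80.134 mm

Sensor diagonal = √(22.3² + 14.9²) = √719.3000 ≈ 26.8198 mm.
From α = 2·arctan(d/2f) we get f = d / (2·tan(α/2)).
With d = 26.8198 mm and α/2 = 9.5°, tan(α/2) ≈ 0.16734, so f ≈ 26.8198 / 0.33469 ≈ 80.1343 mm.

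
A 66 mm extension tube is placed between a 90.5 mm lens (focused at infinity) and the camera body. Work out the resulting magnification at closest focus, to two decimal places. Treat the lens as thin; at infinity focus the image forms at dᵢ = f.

0.73×

The tube moves the image plane from f to f + e, so dᵢ = 90.5 + 66 = 156.5 mm. Focus is achieved when 1/f = 1/dₒ + 1/dᵢ, giving dₒ = 1/(1/f − 1/(f+e)).
Magnification m = dᵢ/dₒ = (f+e)·(1/f − 1/(f+e)) = e/f = 66/90.5 ≈ 0.7293.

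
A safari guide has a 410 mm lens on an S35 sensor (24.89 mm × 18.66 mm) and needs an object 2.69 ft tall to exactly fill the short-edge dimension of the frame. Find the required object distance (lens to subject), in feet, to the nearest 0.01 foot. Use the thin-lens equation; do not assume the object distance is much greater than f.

W: 2.69 ft × 304.8 mm/ft = 819.91 mm.
Magnification m = h/W = dᵢ/dₒ; combined with 1/f = 1/dₒ + 1/dᵢ this gives dₒ = f·(1 + W/h).
dₒ = 410 mm × (1 + 819.912/18.66) = 410 × 44.9395 ≈ 18425.215 mm = 18425.215/304.8 ft = 60.4502 ft.

60.45 ft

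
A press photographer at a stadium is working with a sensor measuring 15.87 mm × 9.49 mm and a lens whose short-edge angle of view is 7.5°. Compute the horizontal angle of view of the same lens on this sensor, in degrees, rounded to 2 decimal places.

12.51°

From the short-edge AOV: f = 9.49 / (2·tan(3.75°)) = 9.49 / 0.13109 ≈ 72.3947 mm.
Horizontal AOV = 2·arctan(15.87 / (2 × 72.3947)) = 2·arctan(0.10961) ≈ 12.5102°.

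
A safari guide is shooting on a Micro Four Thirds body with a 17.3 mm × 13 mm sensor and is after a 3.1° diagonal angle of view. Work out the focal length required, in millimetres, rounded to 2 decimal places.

Sensor diagonal = √(17.3² + 13²) = √468.2900 ≈ 21.6400 mm.
From α = 2·arctan(d/2f) we get f = d / (2·tan(α/2)).
With d = 21.6400 mm and α/2 = 1.55°, tan(α/2) ≈ 0.02706, so f ≈ 21.6400 / 0.05412 ≈ 399.8641 mm.

399.86 mm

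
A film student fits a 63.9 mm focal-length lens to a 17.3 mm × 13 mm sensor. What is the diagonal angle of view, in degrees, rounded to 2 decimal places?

19.22°

Sensor diagonal = √(17.3² + 13²) = √468.2900 ≈ 21.6400 mm.
Angle of view α = 2·arctan(d/2f) with d = 21.6400 mm and f = 63.9 mm.
d/2f = 0.16933; arctan(0.16933) ≈ 9.6106°, so α ≈ 19.2211°.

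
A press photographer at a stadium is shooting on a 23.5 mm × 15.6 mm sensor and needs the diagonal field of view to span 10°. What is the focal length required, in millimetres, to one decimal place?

Sensor diagonal = √(23.5² + 15.6²) = √795.6100 ≈ 28.2066 mm.
From α = 2·arctan(d/2f) we get f = d / (2·tan(α/2)).
With d = 28.2066 mm and α/2 = 5°, tan(α/2) ≈ 0.08749, so f ≈ 28.2066 / 0.17498 ≈ 161.2012 mm.

161.2 mm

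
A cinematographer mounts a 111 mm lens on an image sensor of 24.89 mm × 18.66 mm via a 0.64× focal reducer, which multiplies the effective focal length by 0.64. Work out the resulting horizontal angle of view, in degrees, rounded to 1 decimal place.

Effective focal length f = 111 × 0.64 = 71.04 mm.
α = 2·arctan(24.89 / (2 × 71.04)) = 2·arctan(0.17518) ≈ 19.8728°.

19.9°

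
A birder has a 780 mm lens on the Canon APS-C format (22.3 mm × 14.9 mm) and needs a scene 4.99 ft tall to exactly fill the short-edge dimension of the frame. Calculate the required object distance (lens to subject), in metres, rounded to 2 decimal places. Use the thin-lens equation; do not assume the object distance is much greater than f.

W: 4.99 ft × 304.8 mm/ft = 1520.95 mm.
Magnification m = h/W = dᵢ/dₒ; combined with 1/f = 1/dₒ + 1/dᵢ this gives dₒ = f·(1 + W/h).
dₒ = 780 mm × (1 + 1520.95/14.9) = 780 × 103.0773 ≈ 80400.303 mm = 80.4003 m.

80.40 m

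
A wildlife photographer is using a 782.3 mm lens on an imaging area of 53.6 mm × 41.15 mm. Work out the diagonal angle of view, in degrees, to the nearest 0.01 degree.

4.95°

Sensor diagonal = √(53.6² + 41.15²) = √4566.2825 ≈ 67.5743 mm.
Angle of view α = 2·arctan(d/2f) with d = 67.5743 mm and f = 782.3 mm.
d/2f = 0.04319; arctan(0.04319) ≈ 2.4730°, so α ≈ 4.9461°.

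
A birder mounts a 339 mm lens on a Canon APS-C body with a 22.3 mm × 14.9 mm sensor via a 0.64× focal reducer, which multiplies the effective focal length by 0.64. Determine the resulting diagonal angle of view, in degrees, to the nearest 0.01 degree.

Effective focal length f = 339 × 0.64 = 216.96 mm.
Sensor diagonal = √(22.3² + 14.9²) = √719.3000 ≈ 26.8198 mm.
α = 2·arctan(26.820 / (2 × 216.96)) = 2·arctan(0.06181) ≈ 7.0737°.

7.07°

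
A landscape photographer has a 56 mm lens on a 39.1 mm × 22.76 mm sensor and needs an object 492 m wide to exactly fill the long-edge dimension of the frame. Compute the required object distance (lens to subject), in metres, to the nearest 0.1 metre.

704.7 m

W: 492 m = 492000 mm.
Magnification m = w/W = dᵢ/dₒ; combined with 1/f = 1/dₒ + 1/dᵢ this gives dₒ = f·(1 + W/w).
dₒ = 56 mm × (1 + 492000/39.1) = 56 × 12584.1202 ≈ 704710.731 mm = 704.711 m.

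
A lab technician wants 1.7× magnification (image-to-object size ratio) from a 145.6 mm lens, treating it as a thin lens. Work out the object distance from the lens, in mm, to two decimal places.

With m = dᵢ/dₒ and 1/f = 1/dₒ + 1/dᵢ, substituting dᵢ = m·dₒ gives 1/f = (1 + 1/m)/dₒ, hence dₒ = f·(1 + 1/m).
dₒ = 145.6 × (1 + 1/1.7) = 145.6 × 1.58824 ≈ 231.247 mm.

231.25 mm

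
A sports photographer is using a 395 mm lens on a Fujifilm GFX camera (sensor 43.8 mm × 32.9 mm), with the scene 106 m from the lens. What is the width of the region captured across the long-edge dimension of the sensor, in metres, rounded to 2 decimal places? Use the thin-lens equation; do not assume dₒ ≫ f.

11.71 m

dₒ: 106 m = 106000 mm.
Similar triangles through the lens centre give W/dₒ = w/dᵢ; with 1/f = 1/dₒ + 1/dᵢ this gives W = w·(dₒ − f)/f.
W = 43.8 mm × (106000 − 395) / 395 = 43.8 × 267.3544 ≈ 11710.124 mm = 11.7101 m.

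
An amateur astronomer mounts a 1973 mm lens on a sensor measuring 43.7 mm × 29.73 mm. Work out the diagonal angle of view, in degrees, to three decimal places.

1.535°

Sensor diagonal = √(43.7² + 29.73²) = √2793.5629 ≈ 52.8542 mm.
Angle of view α = 2·arctan(d/2f) with d = 52.8542 mm and f = 1973 mm.
d/2f = 0.01339; arctan(0.01339) ≈ 0.7674°, so α ≈ 1.5348°.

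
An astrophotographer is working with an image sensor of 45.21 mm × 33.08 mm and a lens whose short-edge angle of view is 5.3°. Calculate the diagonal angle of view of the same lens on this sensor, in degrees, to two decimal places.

From the short-edge AOV: f = 33.08 / (2·tan(2.65°)) = 33.08 / 0.09257 ≈ 357.3571 mm.
Sensor diagonal = √(45.21² + 33.08²) = √3138.2305 ≈ 56.0199 mm.
Diagonal AOV = 2·arctan(56.0199 / (2 × 357.3571)) = 2·arctan(0.07838) ≈ 8.9635°.

8.96°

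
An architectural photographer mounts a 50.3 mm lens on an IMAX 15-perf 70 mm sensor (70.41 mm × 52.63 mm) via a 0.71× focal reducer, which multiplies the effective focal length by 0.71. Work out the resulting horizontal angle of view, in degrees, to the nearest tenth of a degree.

Effective focal length f = 50.3 × 0.71 = 35.713 mm.
α = 2·arctan(70.41 / (2 × 35.713)) = 2·arctan(0.98578) ≈ 89.1792°.

89.2°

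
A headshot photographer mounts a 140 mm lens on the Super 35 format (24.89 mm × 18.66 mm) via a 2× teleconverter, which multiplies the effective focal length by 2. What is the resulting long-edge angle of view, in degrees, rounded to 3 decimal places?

Effective focal length f = 140 × 2 = 280 mm.
α = 2·arctan(24.89 / (2 × 280)) = 2·arctan(0.04445) ≈ 5.0898°.

5.090°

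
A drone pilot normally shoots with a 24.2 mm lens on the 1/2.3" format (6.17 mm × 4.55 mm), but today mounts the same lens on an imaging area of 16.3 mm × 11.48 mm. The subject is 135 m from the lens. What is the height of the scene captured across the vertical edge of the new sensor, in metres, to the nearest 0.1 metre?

The focal length stays 24.2 mm; the relevant sensor dimension is now h = 11.48 mm. Object distance dₒ = 135 m = 135000 mm.
Thin-lens field height W = h·(dₒ − f)/f = 11.48 × (135000 − 24.2)/24.2 ≈ 64029.842 mm = 64.0298 m.

64.0 m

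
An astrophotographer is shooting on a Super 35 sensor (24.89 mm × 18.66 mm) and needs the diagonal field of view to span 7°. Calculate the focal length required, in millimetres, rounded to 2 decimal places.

254.31 mm

Sensor diagonal = √(24.89² + 18.66²) = √967.7077 ≈ 31.1080 mm.
From α = 2·arctan(d/2f) we get f = d / (2·tan(α/2)).
With d = 31.1080 mm and α/2 = 3.5°, tan(α/2) ≈ 0.06116, so f ≈ 31.1080 / 0.12233 ≈ 254.3057 mm.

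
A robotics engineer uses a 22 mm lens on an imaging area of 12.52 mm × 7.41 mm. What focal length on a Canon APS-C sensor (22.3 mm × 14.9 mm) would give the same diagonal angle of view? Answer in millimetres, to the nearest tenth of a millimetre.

Sensor diagonal = √(12.52² + 7.41²) = √211.6585 ≈ 14.5485 mm.
Sensor diagonal = √(22.3² + 14.9²) = √719.3000 ≈ 26.8198 mm.
Equal angle of view means equal diagonal/f ratio, so f₂ = f₁ · (diagonal₂/diagonal₁) = 22 × 26.8198/14.5485.
f₂ = 22 × 1.84347 ≈ 40.556 mm.

40.6 mm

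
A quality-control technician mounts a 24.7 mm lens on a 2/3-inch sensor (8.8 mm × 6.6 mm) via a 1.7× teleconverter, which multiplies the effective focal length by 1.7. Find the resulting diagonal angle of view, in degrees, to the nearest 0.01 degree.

14.92°

Effective focal length f = 24.7 × 1.7 = 41.99 mm.
Sensor diagonal = √(8.8² + 6.6²) = √121.0000 ≈ 11.0000 mm.
α = 2·arctan(11.000 / (2 × 41.99)) = 2·arctan(0.13098) ≈ 14.9246°.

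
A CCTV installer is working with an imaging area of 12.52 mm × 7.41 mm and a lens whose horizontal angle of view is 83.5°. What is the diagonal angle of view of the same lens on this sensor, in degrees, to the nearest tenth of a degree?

92.1°

From the horizontal AOV: f = 12.52 / (2·tan(41.75°)) = 12.52 / 1.78507 ≈ 7.0137 mm.
Sensor diagonal = √(12.52² + 7.41²) = √211.6585 ≈ 14.5485 mm.
Diagonal AOV = 2·arctan(14.5485 / (2 × 7.0137)) = 2·arctan(1.03714) ≈ 92.0891°.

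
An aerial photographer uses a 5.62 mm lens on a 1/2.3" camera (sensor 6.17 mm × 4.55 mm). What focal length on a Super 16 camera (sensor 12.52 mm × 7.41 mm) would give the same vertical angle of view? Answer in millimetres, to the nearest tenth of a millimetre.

9.2 mm

Equal angle of view means equal height/f ratio, so f₂ = f₁ · (height₂/height₁) = 5.62 × 7.41/4.55.
f₂ = 5.62 × 1.62857 ≈ 9.153 mm.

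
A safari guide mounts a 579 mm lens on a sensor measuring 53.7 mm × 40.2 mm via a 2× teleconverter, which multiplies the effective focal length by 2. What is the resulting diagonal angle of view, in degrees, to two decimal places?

Effective focal length f = 579 × 2 = 1158 mm.
Sensor diagonal = √(53.7² + 40.2²) = √4499.7300 ≈ 67.0800 mm.
α = 2·arctan(67.080 / (2 × 1158)) = 2·arctan(0.02896) ≈ 3.3181°.

3.32°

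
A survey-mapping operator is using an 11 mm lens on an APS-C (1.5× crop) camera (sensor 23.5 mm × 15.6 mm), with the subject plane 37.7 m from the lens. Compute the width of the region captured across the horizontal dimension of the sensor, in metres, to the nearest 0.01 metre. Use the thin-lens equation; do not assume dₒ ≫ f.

dₒ: 37.7 m = 37700 mm.
Similar triangles through the lens centre give W/dₒ = w/dᵢ; with 1/f = 1/dₒ + 1/dᵢ this gives W = w·(dₒ − f)/f.
W = 23.5 mm × (37700 − 11) / 11 = 23.5 × 3426.2727 ≈ 80517.409 mm = 80.5174 m.

80.52 m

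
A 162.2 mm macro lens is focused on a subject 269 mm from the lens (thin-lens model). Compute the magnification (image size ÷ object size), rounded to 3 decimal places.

Thin lens: 1/f = 1/dₒ + 1/dᵢ → 1/dᵢ = 1/162.2 − 1/269 = 0.0024478 mm⁻¹, so dᵢ ≈ 408.5375 mm.
Magnification m = dᵢ/dₒ = 408.5375/269 ≈ 1.51873.

1.519×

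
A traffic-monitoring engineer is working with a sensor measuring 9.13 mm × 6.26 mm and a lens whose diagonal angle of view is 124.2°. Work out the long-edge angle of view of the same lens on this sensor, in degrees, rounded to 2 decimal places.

Sensor diagonal = √(9.13² + 6.26²) = √122.5445 ≈ 11.0700 mm.
From the diagonal AOV: f = 11.0700 / (2·tan(62.1°)) = 11.0700 / 3.77734 ≈ 2.9306 mm.
Long-edge AOV = 2·arctan(9.13 / (2 × 2.9306)) = 2·arctan(1.55769) ≈ 114.6009°.

114.60°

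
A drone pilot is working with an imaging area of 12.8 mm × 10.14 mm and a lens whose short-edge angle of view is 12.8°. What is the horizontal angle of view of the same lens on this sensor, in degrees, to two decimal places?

From the short-edge AOV: f = 10.14 / (2·tan(6.4°)) = 10.14 / 0.22434 ≈ 45.2001 mm.
Horizontal AOV = 2·arctan(12.8 / (2 × 45.2001)) = 2·arctan(0.14159) ≈ 16.1182°.

16.12°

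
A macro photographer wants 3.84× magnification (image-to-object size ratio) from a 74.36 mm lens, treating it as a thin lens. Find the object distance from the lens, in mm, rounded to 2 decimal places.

With m = dᵢ/dₒ and 1/f = 1/dₒ + 1/dᵢ, substituting dᵢ = m·dₒ gives 1/f = (1 + 1/m)/dₒ, hence dₒ = f·(1 + 1/m).
dₒ = 74.36 × (1 + 1/3.84) = 74.36 × 1.26042 ≈ 93.725 mm.

93.72 mm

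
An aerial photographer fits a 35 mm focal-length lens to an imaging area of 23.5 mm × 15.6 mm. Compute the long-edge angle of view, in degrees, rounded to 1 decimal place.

Angle of view α = 2·arctan(w/2f) with w = 23.5 mm and f = 35 mm.
w/2f = 0.33571; arctan(0.33571) ≈ 18.5576°, so α ≈ 37.1153°.

37.1°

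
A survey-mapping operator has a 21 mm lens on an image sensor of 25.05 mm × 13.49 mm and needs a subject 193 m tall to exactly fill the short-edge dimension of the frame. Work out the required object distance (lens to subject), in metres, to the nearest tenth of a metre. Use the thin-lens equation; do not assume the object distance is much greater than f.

W: 193 m = 193000 mm.
Magnification m = h/W = dᵢ/dₒ; combined with 1/f = 1/dₒ + 1/dᵢ this gives dₒ = f·(1 + W/h).
dₒ = 21 mm × (1 + 193000/13.49) = 21 × 14307.8940 ≈ 300465.774 mm = 300.466 m.

300.5 m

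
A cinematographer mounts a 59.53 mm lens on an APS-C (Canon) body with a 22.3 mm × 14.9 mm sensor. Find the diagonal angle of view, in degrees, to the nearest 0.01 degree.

Sensor diagonal = √(22.3² + 14.9²) = √719.3000 ≈ 26.8198 mm.
Angle of view α = 2·arctan(d/2f) with d = 26.8198 mm and f = 59.53 mm.
d/2f = 0.22526; arctan(0.22526) ≈ 12.6947°, so α ≈ 25.3894°.

25.39°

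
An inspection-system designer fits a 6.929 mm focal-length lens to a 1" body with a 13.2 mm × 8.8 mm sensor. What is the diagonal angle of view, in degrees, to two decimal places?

97.72°

Sensor diagonal = √(13.2² + 8.8²) = √251.6800 ≈ 15.8644 mm.
Angle of view α = 2·arctan(d/2f) with d = 15.8644 mm and f = 6.929 mm.
d/2f = 1.14478; arctan(1.14478) ≈ 48.8619°, so α ≈ 97.7238°.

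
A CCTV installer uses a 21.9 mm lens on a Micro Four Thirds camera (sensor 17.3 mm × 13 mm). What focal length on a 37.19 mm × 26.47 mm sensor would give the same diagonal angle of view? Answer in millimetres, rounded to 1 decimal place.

Sensor diagonal = √(17.3² + 13²) = √468.2900 ≈ 21.6400 mm.
Sensor diagonal = √(37.19² + 26.47²) = √2083.7570 ≈ 45.6482 mm.
Equal angle of view means equal diagonal/f ratio, so f₂ = f₁ · (diagonal₂/diagonal₁) = 21.9 × 45.6482/21.6400.
f₂ = 21.9 × 2.10943 ≈ 46.197 mm.

46.2 mm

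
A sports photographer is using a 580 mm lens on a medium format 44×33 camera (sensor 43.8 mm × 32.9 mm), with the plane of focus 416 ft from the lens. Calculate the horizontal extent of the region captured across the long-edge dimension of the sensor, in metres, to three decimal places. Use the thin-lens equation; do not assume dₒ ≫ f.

dₒ: 416 ft × 304.8 mm/ft = 126796.80 mm.
Similar triangles through the lens centre give W/dₒ = w/dᵢ; with 1/f = 1/dₒ + 1/dᵢ this gives W = w·(dₒ − f)/f.
W = 43.8 mm × (126797 − 580) / 580 = 43.8 × 217.6152 ≈ 9531.544 mm = 9.53154 m.

9.532 m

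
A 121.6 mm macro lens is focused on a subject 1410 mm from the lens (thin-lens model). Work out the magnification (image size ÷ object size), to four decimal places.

Thin lens: 1/f = 1/dₒ + 1/dᵢ → 1/dᵢ = 1/121.6 − 1/1410 = 0.0075145 mm⁻¹, so dᵢ ≈ 133.0767 mm.
Magnification m = dᵢ/dₒ = 133.0767/1410 ≈ 0.09438.

0.0944×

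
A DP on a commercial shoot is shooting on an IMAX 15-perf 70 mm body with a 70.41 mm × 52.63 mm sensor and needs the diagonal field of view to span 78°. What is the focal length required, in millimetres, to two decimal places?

54.28 mm

Sensor diagonal = √(70.41² + 52.63²) = √7727.4850 ≈ 87.9061 mm.
From α = 2·arctan(d/2f) we get f = d / (2·tan(α/2)).
With d = 87.9061 mm and α/2 = 39°, tan(α/2) ≈ 0.80978, so f ≈ 87.9061 / 1.61957 ≈ 54.2775 mm.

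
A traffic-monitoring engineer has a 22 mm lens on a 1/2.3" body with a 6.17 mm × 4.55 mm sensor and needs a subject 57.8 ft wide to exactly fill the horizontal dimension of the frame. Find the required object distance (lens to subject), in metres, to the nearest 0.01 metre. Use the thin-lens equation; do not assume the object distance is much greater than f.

W: 57.8 ft × 304.8 mm/ft = 17617.44 mm.
Magnification m = w/W = dᵢ/dₒ; combined with 1/f = 1/dₒ + 1/dᵢ this gives dₒ = f·(1 + W/w).
dₒ = 22 mm × (1 + 17617.4/6.17) = 22 × 2856.3386 ≈ 62839.450 mm = 62.8395 m.

62.84 m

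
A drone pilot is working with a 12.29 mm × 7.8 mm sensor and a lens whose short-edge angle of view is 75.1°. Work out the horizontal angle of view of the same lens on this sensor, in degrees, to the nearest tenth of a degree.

100.9°

From the short-edge AOV: f = 7.8 / (2·tan(37.55°)) = 7.8 / 1.53743 ≈ 5.0734 mm.
Horizontal AOV = 2·arctan(12.29 / (2 × 5.0734)) = 2·arctan(1.21122) ≈ 100.9128°.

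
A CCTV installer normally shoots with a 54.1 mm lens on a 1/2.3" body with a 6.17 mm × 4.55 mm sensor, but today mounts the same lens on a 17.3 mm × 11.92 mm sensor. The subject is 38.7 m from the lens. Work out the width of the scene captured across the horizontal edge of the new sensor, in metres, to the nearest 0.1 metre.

12.4 m

The focal length stays 54.1 mm; the relevant sensor dimension is now w = 17.3 mm. Object distance dₒ = 38.7 m = 38700 mm.
Thin-lens field width W = w·(dₒ − f)/f = 17.3 × (38700 − 54.1)/54.1 ≈ 12358.116 mm = 12.3581 m.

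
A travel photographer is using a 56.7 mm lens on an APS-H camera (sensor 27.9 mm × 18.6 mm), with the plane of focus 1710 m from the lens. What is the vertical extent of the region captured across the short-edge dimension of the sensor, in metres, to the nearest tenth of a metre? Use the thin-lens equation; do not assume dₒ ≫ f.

dₒ: 1710 m = 1.71e+06 mm.
Similar triangles through the lens centre give W/dₒ = h/dᵢ; with 1/f = 1/dₒ + 1/dᵢ this gives W = h·(dₒ − f)/f.
W = 18.6 mm × (1.71e+06 − 56.7) / 56.7 = 18.6 × 30157.7302 ≈ 560933.781 mm = 560.934 m.

560.9 m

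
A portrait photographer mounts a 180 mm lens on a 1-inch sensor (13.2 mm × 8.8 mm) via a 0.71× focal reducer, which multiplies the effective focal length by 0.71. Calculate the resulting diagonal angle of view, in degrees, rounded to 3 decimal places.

7.103°

Effective focal length f = 180 × 0.71 = 127.8 mm.
Sensor diagonal = √(13.2² + 8.8²) = √251.6800 ≈ 15.8644 mm.
α = 2·arctan(15.864 / (2 × 127.8)) = 2·arctan(0.06207) ≈ 7.1033°.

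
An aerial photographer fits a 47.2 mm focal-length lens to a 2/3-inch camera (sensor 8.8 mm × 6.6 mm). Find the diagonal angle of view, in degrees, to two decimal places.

13.29°

Sensor diagonal = √(8.8² + 6.6²) = √121.0000 ≈ 11.0000 mm.
Angle of view α = 2·arctan(d/2f) with d = 11.0000 mm and f = 47.2 mm.
d/2f = 0.11653; arctan(0.11653) ≈ 6.6464°, so α ≈ 13.2929°.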